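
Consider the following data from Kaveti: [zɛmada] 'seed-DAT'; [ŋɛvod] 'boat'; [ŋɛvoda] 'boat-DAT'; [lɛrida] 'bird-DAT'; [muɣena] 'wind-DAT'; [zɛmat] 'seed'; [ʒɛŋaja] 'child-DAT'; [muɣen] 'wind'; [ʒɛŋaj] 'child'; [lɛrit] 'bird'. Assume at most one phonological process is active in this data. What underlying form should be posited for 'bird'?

/lɛrit/

'bird' shows [t] ~ [d] at the end of the stem ([lɛrit] vs [lɛrida]).
But 'boat' keeps [d] in both environments ([ŋɛvod], [ŋɛvoda]), so there is no rule changing /d/ to [t] in isolation.
The alternation reflects intervocalic voicing: voiceless stops become voiced between vowels. /t/ is underlying.
Hence 'bird' is /lɛrit/ underlyingly.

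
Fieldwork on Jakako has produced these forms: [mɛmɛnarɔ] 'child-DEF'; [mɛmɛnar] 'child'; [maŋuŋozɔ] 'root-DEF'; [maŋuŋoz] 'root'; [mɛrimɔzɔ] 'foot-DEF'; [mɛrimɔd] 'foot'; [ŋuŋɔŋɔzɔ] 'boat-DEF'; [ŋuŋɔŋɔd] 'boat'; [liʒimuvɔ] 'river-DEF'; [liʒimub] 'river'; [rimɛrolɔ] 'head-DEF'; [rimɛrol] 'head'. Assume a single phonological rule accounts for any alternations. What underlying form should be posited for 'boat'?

/ŋuŋɔŋɔd/

The stem for 'boat' ends in [z] in [ŋuŋɔŋɔzɔ] but [d] in [ŋuŋɔŋɔd].
But 'root' keeps [z] in both environments ([maŋuŋozɔ], [maŋuŋoz]), so there is no rule changing /z/ to [d] in isolation.
So /d/ is underlying, and a rule of intervocalic spirantization — voiced stops become fricatives between vowels — gives [z].
Hence 'boat' is /ŋuŋɔŋɔd/ underlyingly.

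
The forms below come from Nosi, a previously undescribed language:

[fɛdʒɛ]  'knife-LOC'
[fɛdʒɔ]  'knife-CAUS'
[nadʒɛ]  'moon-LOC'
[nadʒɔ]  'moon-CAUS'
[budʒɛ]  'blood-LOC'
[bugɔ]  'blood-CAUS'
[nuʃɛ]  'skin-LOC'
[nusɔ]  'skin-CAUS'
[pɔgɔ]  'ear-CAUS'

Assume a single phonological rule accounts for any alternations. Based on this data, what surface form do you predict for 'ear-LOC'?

The root 'blood' surfaces as [budʒɛ] and [bugɔ], with a stem-final [dʒ] ~ [g] alternation.
But 'moon' keeps [dʒ] in both environments ([nadʒɛ], [nadʒɔ]), so there is no rule changing /dʒ/ to [g] before the CAUS suffix.
The alternation reflects palatalization before a front vowel: /g/ and /s/ become palato-alveolar [dʒ] and [ʃ] before a front vowel. /g/ is underlying.
From [pɔgɔ] the stem 'ear' is /pɔg/; before a front vowel this yields [pɔdʒɛ].

[pɔdʒɛ]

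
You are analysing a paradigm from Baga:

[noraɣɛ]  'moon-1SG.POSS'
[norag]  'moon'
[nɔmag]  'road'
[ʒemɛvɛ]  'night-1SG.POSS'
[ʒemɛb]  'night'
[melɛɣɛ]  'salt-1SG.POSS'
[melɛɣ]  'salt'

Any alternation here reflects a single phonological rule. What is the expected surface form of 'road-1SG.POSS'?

[nɔmaɣɛ]

In [noraɣɛ] and [norag] the final segment of 'moon' alternates: [ɣ] ~ [g].
If /ɣ/ were underlying and a rule turned it into [g] in isolation, 'salt' would also alternate; but it has [ɣ] in both [melɛɣɛ] and [melɛɣ].
So /g/ is underlying, and a rule of intervocalic spirantization — voiced stops become fricatives between vowels — gives [ɣ].
From [nɔmag] the stem 'road' is /nɔmag/; between vowels this yields [nɔmaɣɛ].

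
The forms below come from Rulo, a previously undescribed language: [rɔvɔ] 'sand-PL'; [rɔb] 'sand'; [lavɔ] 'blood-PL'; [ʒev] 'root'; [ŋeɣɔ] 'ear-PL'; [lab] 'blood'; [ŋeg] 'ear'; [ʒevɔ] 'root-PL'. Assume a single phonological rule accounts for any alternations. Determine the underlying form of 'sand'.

The stem for 'sand' ends in [v] in [rɔvɔ] but [b] in [rɔb].
If /v/ were underlying and a rule turned it into [b] in isolation, 'root' would also alternate; but it has [v] in both [ʒevɔ] and [ʒev].
So /b/ is underlying, and a rule of intervocalic spirantization — voiced stops become fricatives between vowels — gives [v].
The underlying form of 'sand' is therefore /rɔb/.

/rɔb/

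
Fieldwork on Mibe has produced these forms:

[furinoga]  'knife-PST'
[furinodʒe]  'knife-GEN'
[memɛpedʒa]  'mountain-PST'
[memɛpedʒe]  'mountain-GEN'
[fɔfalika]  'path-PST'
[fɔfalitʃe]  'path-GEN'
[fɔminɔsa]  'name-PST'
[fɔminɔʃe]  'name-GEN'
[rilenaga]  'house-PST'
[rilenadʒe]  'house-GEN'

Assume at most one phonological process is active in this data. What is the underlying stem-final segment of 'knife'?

/g/

'knife' shows [g] ~ [dʒ] at the end of the stem ([furinoga] vs [furinodʒe]).
But 'mountain' keeps [dʒ] in both environments ([memɛpedʒa], [memɛpedʒe]), so there is no rule changing /dʒ/ to [g] before the PST suffix.
So /g/ is underlying, and a rule of palatalization before a front vowel — /k/, /g/ and /s/ become palato-alveolar [tʃ], [dʒ] and [ʃ] before a front vowel — gives [dʒ].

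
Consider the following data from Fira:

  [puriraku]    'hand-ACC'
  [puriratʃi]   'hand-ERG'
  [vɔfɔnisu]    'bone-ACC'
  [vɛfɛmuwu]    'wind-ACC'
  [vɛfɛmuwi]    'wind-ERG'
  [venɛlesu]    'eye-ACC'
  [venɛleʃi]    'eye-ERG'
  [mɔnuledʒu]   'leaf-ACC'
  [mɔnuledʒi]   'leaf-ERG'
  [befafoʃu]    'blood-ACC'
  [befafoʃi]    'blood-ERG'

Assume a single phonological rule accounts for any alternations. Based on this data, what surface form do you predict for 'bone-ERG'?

In [venɛlesu] and [venɛleʃi] the final segment of 'eye' alternates: [s] ~ [ʃ].
If /ʃ/ were underlying and a rule turned it into [s] before the ACC suffix, 'blood' would also alternate; but it has [ʃ] in both [befafoʃu] and [befafoʃi].
The underlying segment must be /s/; /k/ and /s/ become palato-alveolar [tʃ] and [ʃ] before a front vowel, yielding [ʃ] there.
The one attested form of 'bone', [vɔfɔnisu], shows underlying /vɔfɔnis/. Applying the same rule before a front vowel gives [vɔfɔniʃi].

[vɔfɔniʃi]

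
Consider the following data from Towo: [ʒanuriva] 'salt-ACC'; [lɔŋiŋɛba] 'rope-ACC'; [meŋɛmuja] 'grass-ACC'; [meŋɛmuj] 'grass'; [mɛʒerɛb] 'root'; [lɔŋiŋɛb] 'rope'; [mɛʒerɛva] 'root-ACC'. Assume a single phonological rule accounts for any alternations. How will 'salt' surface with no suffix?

The stem for 'root' ends in [v] in [mɛʒerɛva] but [b] in [mɛʒerɛb].
Compare 'rope', with invariant [b] in [lɔŋiŋɛba] and [lɔŋiŋɛb]: an analysis with underlying /b/ and a rule producing [v] before the ACC suffix would wrongly predict alternation here too.
So /v/ is underlying, and a rule of word-final hardening — voiced fricatives become stops word-finally — gives [b].
The one attested form of 'salt', [ʒanuriva], shows underlying /ʒanuriv/. Applying the same rule word-finally gives [ʒanurib].

[ʒanurib]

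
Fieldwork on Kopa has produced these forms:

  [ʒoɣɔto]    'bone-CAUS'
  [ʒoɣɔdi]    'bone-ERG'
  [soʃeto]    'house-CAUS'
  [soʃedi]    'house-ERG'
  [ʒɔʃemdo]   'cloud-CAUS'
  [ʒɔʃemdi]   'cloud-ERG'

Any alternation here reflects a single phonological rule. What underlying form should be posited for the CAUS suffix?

/-to/

The CAUS suffix surfaces as [-do] and [-to], depending on the final segment of the stem.
By contrast the ERG suffix keeps its initial [d] throughout — that segment must be underlying.
The CAUS suffix is therefore /-to/ underlyingly, with post-nasal voicing: voiceless stops become voiced after a nasal.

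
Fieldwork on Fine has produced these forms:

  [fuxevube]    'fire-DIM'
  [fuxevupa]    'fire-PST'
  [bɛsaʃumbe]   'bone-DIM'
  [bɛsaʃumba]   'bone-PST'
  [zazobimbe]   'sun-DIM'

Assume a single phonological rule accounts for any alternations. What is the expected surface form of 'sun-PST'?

The PST suffix surfaces as [-ba] and [-pa], depending on the final segment of the stem.
By contrast the DIM suffix keeps its initial [b] throughout — that segment must be underlying.
The PST suffix is therefore /-pa/ underlyingly, with post-nasal voicing: voiceless stops become voiced after a nasal.
After 'sun', which ends in a nasal, the suffix surfaces as [-ba], giving [zazobimba].

[zazobimba]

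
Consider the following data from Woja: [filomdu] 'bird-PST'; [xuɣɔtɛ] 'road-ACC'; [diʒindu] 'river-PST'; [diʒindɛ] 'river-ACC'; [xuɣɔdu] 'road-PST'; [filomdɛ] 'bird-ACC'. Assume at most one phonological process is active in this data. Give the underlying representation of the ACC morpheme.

The ACC morpheme has two allomorphs, [-dɛ] and [-tɛ].
By contrast the PST suffix keeps its initial [d] throughout — that segment must be underlying.
The ACC suffix is therefore /-tɛ/ underlyingly, with post-nasal voicing: voiceless stops become voiced after a nasal.

/-tɛ/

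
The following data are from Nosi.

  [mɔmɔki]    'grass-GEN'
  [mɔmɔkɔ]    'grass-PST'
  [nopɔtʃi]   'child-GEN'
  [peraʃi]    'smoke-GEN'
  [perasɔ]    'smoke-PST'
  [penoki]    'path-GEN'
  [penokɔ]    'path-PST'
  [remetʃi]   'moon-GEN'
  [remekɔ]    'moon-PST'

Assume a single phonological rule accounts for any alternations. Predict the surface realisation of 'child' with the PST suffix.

[nopɔkɔ]

'moon' shows [tʃ] ~ [k] at the end of the stem ([remetʃi] vs [remekɔ]).
If /k/ were underlying and a rule turned it into [tʃ] before the GEN suffix, 'grass' would also alternate; but it has [k] in both [mɔmɔki] and [mɔmɔkɔ].
Therefore /tʃ/ is basic and [k] is derived by depalatalization (palato-alveolar /tʃ/ and /ʃ/ become [k] and [s] when no front vowel follows).
From [nopɔtʃi] the stem 'child' is /nopɔtʃ/; when no front vowel follows this yields [nopɔkɔ].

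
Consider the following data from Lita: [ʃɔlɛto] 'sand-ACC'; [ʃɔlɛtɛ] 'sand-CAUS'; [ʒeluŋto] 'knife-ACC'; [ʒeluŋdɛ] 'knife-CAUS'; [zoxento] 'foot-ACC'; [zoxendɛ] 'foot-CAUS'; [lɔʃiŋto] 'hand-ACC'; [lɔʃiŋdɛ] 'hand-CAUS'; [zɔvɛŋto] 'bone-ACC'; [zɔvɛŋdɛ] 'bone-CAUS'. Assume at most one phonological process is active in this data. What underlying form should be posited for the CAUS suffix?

The CAUS morpheme has two allomorphs, [-dɛ] and [-tɛ].
The ACC suffix, which begins with [t], is invariant after every stem; so [t] is not altered by any rule here.
The CAUS suffix is therefore /-dɛ/ underlyingly, with post-vocalic devoicing: voiced stops become voiceless after a vowel.

/-dɛ/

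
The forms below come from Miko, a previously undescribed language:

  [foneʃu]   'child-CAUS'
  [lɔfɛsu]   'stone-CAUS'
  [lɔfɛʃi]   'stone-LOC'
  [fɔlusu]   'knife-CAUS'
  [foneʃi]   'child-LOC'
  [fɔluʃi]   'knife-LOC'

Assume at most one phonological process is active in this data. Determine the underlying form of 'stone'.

'stone' shows [s] ~ [ʃ] at the end of the stem ([lɔfɛsu] vs [lɔfɛʃi]).
Compare 'child', with invariant [ʃ] in [foneʃu] and [foneʃi]: an analysis with underlying /ʃ/ and a rule producing [s] before the CAUS suffix would wrongly predict alternation here too.
The alternation reflects palatalization before a front vowel: /s/ becomes palato-alveolar [ʃ] before a front vowel. /s/ is underlying.
The underlying form of 'stone' is therefore /lɔfɛs/.

/lɔfɛs/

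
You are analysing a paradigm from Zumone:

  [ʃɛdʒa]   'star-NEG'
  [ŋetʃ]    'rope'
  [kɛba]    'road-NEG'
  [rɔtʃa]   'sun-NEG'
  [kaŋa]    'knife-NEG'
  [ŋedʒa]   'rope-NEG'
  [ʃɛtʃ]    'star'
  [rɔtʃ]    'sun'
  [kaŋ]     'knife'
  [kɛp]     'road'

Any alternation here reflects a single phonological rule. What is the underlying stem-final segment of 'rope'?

The root 'rope' surfaces as [ŋedʒa] and [ŋetʃ], with a stem-final [dʒ] ~ [tʃ] alternation.
The stem 'sun' ([rɔtʃa], [rɔtʃ]) shows [tʃ] unchanged in both environments, so [tʃ] cannot be basic with [dʒ] derived before the NEG suffix.
The alternation reflects word-final obstruent devoicing: voiced obstruents become voiceless word-finally. /dʒ/ is underlying.

/dʒ/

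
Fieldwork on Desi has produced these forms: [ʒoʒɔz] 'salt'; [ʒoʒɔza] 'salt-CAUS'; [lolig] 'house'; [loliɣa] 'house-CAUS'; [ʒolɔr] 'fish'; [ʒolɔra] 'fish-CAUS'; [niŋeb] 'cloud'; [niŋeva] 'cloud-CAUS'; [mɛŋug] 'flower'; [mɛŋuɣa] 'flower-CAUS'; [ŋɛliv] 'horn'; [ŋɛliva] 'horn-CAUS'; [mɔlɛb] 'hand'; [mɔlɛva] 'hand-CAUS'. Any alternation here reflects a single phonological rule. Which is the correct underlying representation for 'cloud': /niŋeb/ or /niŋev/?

In [niŋeb] and [niŋeva] the final segment of 'cloud' alternates: [b] ~ [v].
If /v/ were underlying and a rule turned it into [b] in isolation, 'horn' would also alternate; but it has [v] in both [ŋɛliv] and [ŋɛliva].
The alternation reflects intervocalic spirantization: voiced stops become fricatives between vowels. /b/ is underlying.

/niŋeb/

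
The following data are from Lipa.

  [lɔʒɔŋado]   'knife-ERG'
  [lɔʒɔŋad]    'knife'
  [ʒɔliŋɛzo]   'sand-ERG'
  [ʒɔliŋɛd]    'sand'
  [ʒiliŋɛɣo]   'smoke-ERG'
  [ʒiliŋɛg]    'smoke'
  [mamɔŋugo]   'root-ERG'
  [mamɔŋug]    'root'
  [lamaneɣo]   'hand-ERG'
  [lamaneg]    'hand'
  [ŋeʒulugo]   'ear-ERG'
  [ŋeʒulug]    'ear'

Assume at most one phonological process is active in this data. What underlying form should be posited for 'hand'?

/lamaneɣ/

In [lamaneɣo] and [lamaneg] the final segment of 'hand' alternates: [ɣ] ~ [g].
But 'root' keeps [g] in both environments ([mamɔŋugo], [mamɔŋug]), so there is no rule changing /g/ to [ɣ] before the ERG suffix.
Therefore /ɣ/ is basic and [g] is derived by word-final hardening (voiced fricatives become stops word-finally).
Hence 'hand' is /lamaneɣ/ underlyingly.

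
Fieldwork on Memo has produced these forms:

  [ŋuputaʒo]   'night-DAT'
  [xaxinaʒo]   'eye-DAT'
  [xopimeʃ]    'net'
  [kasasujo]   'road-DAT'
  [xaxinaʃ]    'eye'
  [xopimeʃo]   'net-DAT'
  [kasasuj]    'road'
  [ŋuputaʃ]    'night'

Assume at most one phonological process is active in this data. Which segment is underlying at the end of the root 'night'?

/ʒ/

The root 'night' surfaces as [ŋuputaʒo] and [ŋuputaʃ], with a stem-final [ʒ] ~ [ʃ] alternation.
Compare 'net', with invariant [ʃ] in [xopimeʃo] and [xopimeʃ]: an analysis with underlying /ʃ/ and a rule producing [ʒ] before the DAT suffix would wrongly predict alternation here too.
So /ʒ/ is underlying, and a rule of word-final obstruent devoicing — voiced obstruents become voiceless word-finally — gives [ʃ].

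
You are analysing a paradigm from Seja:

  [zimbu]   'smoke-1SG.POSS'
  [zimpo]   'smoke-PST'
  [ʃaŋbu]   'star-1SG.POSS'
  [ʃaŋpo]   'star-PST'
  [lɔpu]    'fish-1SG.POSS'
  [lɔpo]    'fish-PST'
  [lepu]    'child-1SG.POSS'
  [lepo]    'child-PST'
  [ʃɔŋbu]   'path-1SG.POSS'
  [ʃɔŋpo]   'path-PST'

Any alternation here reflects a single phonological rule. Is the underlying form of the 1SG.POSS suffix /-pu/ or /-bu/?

The 1SG.POSS morpheme has two allomorphs, [-bu] and [-pu].
The PST suffix, which begins with [p], is invariant after every stem; so [p] is not altered by any rule here.
The 1SG.POSS suffix is therefore /-bu/ underlyingly, with post-vocalic devoicing: voiced stops become voiceless after a vowel.

/-bu/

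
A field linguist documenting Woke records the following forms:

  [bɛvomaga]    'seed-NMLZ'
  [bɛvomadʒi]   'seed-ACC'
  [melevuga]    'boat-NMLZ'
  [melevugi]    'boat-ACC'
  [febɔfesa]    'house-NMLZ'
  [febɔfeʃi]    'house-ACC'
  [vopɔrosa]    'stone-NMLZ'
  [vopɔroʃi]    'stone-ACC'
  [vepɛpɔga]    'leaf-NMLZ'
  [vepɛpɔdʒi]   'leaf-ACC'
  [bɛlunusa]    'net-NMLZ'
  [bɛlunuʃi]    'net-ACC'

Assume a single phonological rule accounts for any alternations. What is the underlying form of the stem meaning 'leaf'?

'leaf' shows [g] ~ [dʒ] at the end of the stem ([vepɛpɔga] vs [vepɛpɔdʒi]).
If /g/ were underlying and a rule turned it into [dʒ] before the ACC suffix, 'boat' would also alternate; but it has [g] in both [melevuga] and [melevugi].
The underlying segment must be /dʒ/; palato-alveolar /dʒ/ and /ʃ/ become [g] and [s] when no front vowel follows, yielding [g] there.
The underlying form of 'leaf' is therefore /vepɛpɔdʒ/.

/vepɛpɔdʒ/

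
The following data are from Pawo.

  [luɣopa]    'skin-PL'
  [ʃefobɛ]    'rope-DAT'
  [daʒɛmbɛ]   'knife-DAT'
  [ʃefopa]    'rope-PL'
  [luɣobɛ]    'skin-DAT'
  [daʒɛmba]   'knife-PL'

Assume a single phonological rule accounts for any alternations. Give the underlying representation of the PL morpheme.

/-pa/

The PL suffix surfaces as [-ba] and [-pa], depending on the final segment of the stem.
The DAT suffix, which begins with [b], is invariant after every stem; so [b] is not altered by any rule here.
So the underlying form is /-pa/, and voiceless stops become voiced after a nasal.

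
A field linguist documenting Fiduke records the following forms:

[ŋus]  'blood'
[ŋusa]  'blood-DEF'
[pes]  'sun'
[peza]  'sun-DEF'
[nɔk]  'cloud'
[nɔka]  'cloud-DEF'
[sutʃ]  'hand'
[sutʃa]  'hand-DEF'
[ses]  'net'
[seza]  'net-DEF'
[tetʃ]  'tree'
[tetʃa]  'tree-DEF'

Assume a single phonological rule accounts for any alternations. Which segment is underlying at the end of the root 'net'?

/z/

The stem for 'net' ends in [s] in [ses] but [z] in [seza].
But 'blood' keeps [s] in both environments ([ŋus], [ŋusa]), so there is no rule changing /s/ to [z] before the DEF suffix.
So /z/ is underlying, and a rule of word-final obstruent devoicing — voiced obstruents become voiceless word-finally — gives [s].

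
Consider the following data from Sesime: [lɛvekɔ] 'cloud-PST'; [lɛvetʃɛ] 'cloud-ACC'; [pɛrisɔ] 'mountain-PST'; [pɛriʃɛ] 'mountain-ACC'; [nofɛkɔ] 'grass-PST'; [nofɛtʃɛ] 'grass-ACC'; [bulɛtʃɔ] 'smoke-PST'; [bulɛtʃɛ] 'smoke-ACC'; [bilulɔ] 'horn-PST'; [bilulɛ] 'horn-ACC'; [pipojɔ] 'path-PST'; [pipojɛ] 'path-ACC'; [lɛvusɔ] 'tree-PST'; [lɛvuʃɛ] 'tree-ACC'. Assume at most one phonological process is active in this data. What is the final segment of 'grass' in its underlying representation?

/k/

The stem for 'grass' ends in [k] in [nofɛkɔ] but [tʃ] in [nofɛtʃɛ].
The stem 'smoke' ([bulɛtʃɔ], [bulɛtʃɛ]) shows [tʃ] unchanged in both environments, so [tʃ] cannot be basic with [k] derived before the PST suffix.
The alternation reflects palatalization before a front vowel: /k/ and /s/ become palato-alveolar [tʃ] and [ʃ] before a front vowel. /k/ is underlying.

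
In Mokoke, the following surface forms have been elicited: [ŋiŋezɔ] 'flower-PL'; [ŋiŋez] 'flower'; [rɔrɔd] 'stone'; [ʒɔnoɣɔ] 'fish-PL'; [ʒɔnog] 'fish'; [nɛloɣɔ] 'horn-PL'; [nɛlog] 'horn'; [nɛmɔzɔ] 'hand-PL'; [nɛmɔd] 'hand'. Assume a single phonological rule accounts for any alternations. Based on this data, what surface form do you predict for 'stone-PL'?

[rɔrɔzɔ]

The stem for 'hand' ends in [z] in [nɛmɔzɔ] but [d] in [nɛmɔd].
But 'flower' keeps [z] in both environments ([ŋiŋezɔ], [ŋiŋez]), so there is no rule changing /z/ to [d] in isolation.
The underlying segment must be /d/; voiced stops become fricatives between vowels, yielding [z] there.
From [rɔrɔd] the stem 'stone' is /rɔrɔd/; between vowels this yields [rɔrɔzɔ].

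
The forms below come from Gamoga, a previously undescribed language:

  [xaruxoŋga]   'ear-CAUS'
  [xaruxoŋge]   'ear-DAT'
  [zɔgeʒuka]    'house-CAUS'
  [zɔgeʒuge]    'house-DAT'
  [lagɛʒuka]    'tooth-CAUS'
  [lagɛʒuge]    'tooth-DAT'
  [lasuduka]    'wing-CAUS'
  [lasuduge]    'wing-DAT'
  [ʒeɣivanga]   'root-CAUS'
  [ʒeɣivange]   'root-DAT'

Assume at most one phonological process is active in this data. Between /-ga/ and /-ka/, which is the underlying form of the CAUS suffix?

The CAUS morpheme has two allomorphs, [-ga] and [-ka].
By contrast the DAT suffix keeps its initial [g] throughout — that segment must be underlying.
The CAUS suffix is therefore /-ka/ underlyingly, with post-nasal voicing: voiceless stops become voiced after a nasal.

/-ka/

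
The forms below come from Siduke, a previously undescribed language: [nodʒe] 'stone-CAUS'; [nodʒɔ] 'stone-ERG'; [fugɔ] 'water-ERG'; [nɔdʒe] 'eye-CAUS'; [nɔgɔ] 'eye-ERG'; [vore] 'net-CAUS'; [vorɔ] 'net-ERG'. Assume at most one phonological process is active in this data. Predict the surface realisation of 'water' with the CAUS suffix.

The root 'eye' surfaces as [nɔdʒe] and [nɔgɔ], with a stem-final [dʒ] ~ [g] alternation.
But 'stone' keeps [dʒ] in both environments ([nodʒe], [nodʒɔ]), so there is no rule changing /dʒ/ to [g] before the ERG suffix.
The underlying segment must be /g/; /g/ becomes palato-alveolar [dʒ] before a front vowel, yielding [dʒ] there.
From [fugɔ] the stem 'water' is /fug/; before a front vowel this yields [fudʒe].

[fudʒe]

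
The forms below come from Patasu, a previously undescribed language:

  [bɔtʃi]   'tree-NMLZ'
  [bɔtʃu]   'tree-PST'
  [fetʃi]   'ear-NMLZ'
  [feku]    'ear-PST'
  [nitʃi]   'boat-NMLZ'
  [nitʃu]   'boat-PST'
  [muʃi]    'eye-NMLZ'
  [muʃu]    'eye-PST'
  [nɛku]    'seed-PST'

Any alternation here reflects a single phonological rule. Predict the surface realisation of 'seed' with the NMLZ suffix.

The stem for 'ear' ends in [tʃ] in [fetʃi] but [k] in [feku].
If /tʃ/ were underlying and a rule turned it into [k] before the PST suffix, 'boat' would also alternate; but it has [tʃ] in both [nitʃi] and [nitʃu].
The alternation reflects palatalization before a front vowel: /k/ becomes palato-alveolar [tʃ] before a front vowel. /k/ is underlying.
The one attested form of 'seed', [nɛku], shows underlying /nɛk/. Applying the same rule before a front vowel gives [nɛtʃi].

[nɛtʃi]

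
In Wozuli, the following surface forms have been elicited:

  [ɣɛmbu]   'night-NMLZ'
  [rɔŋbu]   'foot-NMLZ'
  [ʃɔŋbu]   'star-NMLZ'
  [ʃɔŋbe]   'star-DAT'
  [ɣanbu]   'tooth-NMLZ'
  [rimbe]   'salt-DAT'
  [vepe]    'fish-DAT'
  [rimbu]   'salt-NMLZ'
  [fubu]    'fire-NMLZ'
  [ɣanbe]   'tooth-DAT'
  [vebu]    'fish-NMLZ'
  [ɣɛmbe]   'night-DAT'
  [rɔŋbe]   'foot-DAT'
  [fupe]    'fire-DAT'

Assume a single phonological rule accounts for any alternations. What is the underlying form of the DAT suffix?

The DAT suffix surfaces as [-be] and [-pe], depending on the final segment of the stem.
The NMLZ suffix, which begins with [b], is invariant after every stem; so [b] is not altered by any rule here.
The DAT suffix is therefore /-pe/ underlyingly, with post-nasal voicing: voiceless stops become voiced after a nasal.

/-pe/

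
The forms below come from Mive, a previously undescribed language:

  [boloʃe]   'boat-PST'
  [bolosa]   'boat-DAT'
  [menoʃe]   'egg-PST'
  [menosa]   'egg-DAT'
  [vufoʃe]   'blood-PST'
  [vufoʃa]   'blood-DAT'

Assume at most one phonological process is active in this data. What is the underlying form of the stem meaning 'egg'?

The stem for 'egg' ends in [ʃ] in [menoʃe] but [s] in [menosa].
If /ʃ/ were underlying and a rule turned it into [s] before the DAT suffix, 'blood' would also alternate; but it has [ʃ] in both [vufoʃe] and [vufoʃa].
The underlying segment must be /s/; /s/ becomes palato-alveolar [ʃ] before a front vowel, yielding [ʃ] there.
Hence 'egg' is /menos/ underlyingly.

/menos/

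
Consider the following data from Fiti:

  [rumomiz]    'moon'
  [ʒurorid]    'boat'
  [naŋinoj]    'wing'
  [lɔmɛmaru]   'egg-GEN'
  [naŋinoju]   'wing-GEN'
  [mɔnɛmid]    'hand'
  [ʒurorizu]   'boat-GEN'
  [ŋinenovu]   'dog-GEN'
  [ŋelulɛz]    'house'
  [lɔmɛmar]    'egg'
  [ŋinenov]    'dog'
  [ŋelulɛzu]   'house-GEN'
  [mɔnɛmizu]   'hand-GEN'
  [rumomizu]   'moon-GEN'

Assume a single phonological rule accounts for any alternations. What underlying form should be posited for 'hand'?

/mɔnɛmid/

The root 'hand' surfaces as [mɔnɛmid] and [mɔnɛmizu], with a stem-final [d] ~ [z] alternation.
Compare 'house', with invariant [z] in [ŋelulɛz] and [ŋelulɛzu]: an analysis with underlying /z/ and a rule producing [d] in isolation would wrongly predict alternation here too.
So /d/ is underlying, and a rule of intervocalic spirantization — voiced stops become fricatives between vowels — gives [z].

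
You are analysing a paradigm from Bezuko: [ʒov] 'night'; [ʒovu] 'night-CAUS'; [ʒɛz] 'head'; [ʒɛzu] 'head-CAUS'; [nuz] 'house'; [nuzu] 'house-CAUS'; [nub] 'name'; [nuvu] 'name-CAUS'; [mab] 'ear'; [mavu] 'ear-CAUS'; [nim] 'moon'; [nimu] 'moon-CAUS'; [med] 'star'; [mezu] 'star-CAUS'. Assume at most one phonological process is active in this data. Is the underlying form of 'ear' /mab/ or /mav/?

In [mab] and [mavu] the final segment of 'ear' alternates: [b] ~ [v].
If /v/ were underlying and a rule turned it into [b] in isolation, 'night' would also alternate; but it has [v] in both [ʒov] and [ʒovu].
So /b/ is underlying, and a rule of intervocalic spirantization — voiced stops become fricatives between vowels — gives [v].

/mab/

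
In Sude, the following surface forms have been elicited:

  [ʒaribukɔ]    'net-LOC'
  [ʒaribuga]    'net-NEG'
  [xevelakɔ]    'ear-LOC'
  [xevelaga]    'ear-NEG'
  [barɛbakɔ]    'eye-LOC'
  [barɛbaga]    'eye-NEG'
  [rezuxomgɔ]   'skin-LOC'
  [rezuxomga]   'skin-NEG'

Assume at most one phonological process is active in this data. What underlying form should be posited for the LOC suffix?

/-kɔ/

The LOC suffix surfaces as [-gɔ] and [-kɔ], depending on the final segment of the stem.
The NEG suffix, which begins with [g], is invariant after every stem; so [g] is not altered by any rule here.
So the underlying form is /-kɔ/, and voiceless stops become voiced after a nasal.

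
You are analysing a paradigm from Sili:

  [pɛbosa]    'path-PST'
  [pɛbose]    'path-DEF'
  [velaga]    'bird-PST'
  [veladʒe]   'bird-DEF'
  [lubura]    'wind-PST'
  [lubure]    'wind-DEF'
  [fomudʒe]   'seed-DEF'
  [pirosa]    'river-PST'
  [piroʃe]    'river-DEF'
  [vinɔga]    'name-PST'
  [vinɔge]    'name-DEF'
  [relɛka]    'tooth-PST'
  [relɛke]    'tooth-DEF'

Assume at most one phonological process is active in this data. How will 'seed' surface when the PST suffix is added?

[fomuga]

The root 'bird' surfaces as [velaga] and [veladʒe], with a stem-final [g] ~ [dʒ] alternation.
If /g/ were underlying and a rule turned it into [dʒ] before the DEF suffix, 'name' would also alternate; but it has [g] in both [vinɔga] and [vinɔge].
The underlying segment must be /dʒ/; palato-alveolar /dʒ/ and /ʃ/ become [g] and [s] when no front vowel follows, yielding [g] there.
From [fomudʒe] the stem 'seed' is /fomudʒ/; when no front vowel follows this yields [fomuga].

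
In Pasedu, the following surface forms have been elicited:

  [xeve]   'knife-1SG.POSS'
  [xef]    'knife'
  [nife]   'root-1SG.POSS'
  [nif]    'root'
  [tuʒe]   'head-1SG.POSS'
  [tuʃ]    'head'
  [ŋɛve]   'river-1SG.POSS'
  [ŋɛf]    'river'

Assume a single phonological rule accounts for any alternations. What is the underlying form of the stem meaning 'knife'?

/xev/

The root 'knife' surfaces as [xeve] and [xef], with a stem-final [v] ~ [f] alternation.
Compare 'root', with invariant [f] in [nife] and [nif]: an analysis with underlying /f/ and a rule producing [v] before the 1SG.POSS suffix would wrongly predict alternation here too.
The underlying segment must be /v/; voiced obstruents become voiceless word-finally, yielding [f] there.
The underlying form of 'knife' is therefore /xev/.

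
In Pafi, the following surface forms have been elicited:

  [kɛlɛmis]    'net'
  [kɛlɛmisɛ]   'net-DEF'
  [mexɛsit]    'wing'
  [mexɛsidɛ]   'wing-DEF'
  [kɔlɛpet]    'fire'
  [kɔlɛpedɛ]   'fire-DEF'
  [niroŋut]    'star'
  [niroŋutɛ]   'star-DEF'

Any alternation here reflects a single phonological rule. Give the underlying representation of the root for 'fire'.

/kɔlɛped/

The stem for 'fire' ends in [t] in [kɔlɛpet] but [d] in [kɔlɛpedɛ].
Compare 'star', with invariant [t] in [niroŋut] and [niroŋutɛ]: an analysis with underlying /t/ and a rule producing [d] before the DEF suffix would wrongly predict alternation here too.
The alternation reflects word-final obstruent devoicing: voiced obstruents become voiceless word-finally. /d/ is underlying.
Hence 'fire' is /kɔlɛped/ underlyingly.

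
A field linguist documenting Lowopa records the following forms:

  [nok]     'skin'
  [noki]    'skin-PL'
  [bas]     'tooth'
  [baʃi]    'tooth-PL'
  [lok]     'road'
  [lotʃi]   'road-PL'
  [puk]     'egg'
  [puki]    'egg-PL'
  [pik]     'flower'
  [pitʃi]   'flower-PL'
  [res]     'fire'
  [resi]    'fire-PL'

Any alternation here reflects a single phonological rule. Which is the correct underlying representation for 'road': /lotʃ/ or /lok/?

/lotʃ/

The stem for 'road' ends in [k] in [lok] but [tʃ] in [lotʃi].
But 'skin' keeps [k] in both environments ([nok], [noki]), so there is no rule changing /k/ to [tʃ] before the PL suffix.
The alternation reflects depalatalization: palato-alveolar /tʃ/ and /ʃ/ become [k] and [s] when no front vowel follows. /tʃ/ is underlying.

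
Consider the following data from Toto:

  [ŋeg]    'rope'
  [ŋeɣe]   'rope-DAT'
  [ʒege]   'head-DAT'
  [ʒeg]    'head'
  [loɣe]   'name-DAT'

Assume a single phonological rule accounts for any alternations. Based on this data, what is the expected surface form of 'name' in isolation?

[log]

'rope' shows [ɣ] ~ [g] at the end of the stem ([ŋeɣe] vs [ŋeg]).
The stem 'head' ([ʒege], [ʒeg]) shows [g] unchanged in both environments, so [g] cannot be basic with [ɣ] derived before the DAT suffix.
The underlying segment must be /ɣ/; voiced fricatives become stops word-finally, yielding [g] there.
From [loɣe] the stem 'name' is /loɣ/; word-finally this yields [log].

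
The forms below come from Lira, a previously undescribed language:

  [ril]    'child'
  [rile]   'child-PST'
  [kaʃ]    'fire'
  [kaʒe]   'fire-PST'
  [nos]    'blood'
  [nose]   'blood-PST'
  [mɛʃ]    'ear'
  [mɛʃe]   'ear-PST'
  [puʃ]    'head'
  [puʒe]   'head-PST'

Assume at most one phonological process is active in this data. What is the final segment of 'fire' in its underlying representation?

In [kaʃ] and [kaʒe] the final segment of 'fire' alternates: [ʃ] ~ [ʒ].
But 'ear' keeps [ʃ] in both environments ([mɛʃ], [mɛʃe]), so there is no rule changing /ʃ/ to [ʒ] before the PST suffix.
The underlying segment must be /ʒ/; voiced obstruents become voiceless word-finally, yielding [ʃ] there.

/ʒ/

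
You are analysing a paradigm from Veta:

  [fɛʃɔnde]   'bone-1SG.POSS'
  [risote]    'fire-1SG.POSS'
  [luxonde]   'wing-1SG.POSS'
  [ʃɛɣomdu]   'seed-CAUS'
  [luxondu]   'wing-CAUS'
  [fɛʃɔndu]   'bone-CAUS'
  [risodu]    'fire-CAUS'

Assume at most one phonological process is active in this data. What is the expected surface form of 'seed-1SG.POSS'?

The 1SG.POSS suffix surfaces as [-de] and [-te], depending on the final segment of the stem.
By contrast the CAUS suffix keeps its initial [d] throughout — that segment must be underlying.
The 1SG.POSS suffix is therefore /-te/ underlyingly, with post-nasal voicing: voiceless stops become voiced after a nasal.
After 'seed', which ends in a nasal, the suffix surfaces as [-de], giving [ʃɛɣomde].

[ʃɛɣomde]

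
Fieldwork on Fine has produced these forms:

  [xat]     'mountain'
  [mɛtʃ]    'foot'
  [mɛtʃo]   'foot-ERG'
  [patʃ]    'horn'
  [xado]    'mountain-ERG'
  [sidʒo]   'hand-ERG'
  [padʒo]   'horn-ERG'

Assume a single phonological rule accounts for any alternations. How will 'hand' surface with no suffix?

'horn' shows [tʃ] ~ [dʒ] at the end of the stem ([patʃ] vs [padʒo]).
Compare 'foot', with invariant [tʃ] in [mɛtʃ] and [mɛtʃo]: an analysis with underlying /tʃ/ and a rule producing [dʒ] before the ERG suffix would wrongly predict alternation here too.
The underlying segment must be /dʒ/; voiced obstruents become voiceless word-finally, yielding [tʃ] there.
From [sidʒo] the stem 'hand' is /sidʒ/; word-finally this yields [sitʃ].

[sitʃ]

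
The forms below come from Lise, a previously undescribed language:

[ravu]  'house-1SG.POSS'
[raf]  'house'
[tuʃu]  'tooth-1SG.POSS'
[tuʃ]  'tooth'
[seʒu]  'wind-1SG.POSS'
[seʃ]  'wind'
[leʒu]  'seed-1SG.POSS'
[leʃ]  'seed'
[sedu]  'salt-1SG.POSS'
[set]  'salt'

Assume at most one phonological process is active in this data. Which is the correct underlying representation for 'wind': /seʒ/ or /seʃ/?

The stem for 'wind' ends in [ʒ] in [seʒu] but [ʃ] in [seʃ].
Compare 'tooth', with invariant [ʃ] in [tuʃu] and [tuʃ]: an analysis with underlying /ʃ/ and a rule producing [ʒ] before the 1SG.POSS suffix would wrongly predict alternation here too.
Therefore /ʒ/ is basic and [ʃ] is derived by word-final obstruent devoicing (voiced obstruents become voiceless word-finally).

/seʒ/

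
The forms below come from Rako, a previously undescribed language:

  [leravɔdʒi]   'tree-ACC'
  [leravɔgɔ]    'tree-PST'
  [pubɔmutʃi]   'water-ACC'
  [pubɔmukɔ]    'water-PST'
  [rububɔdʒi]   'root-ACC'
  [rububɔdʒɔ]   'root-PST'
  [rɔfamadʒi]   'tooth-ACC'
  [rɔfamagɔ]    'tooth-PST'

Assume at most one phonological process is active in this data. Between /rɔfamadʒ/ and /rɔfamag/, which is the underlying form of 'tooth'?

'tooth' shows [dʒ] ~ [g] at the end of the stem ([rɔfamadʒi] vs [rɔfamagɔ]).
Compare 'root', with invariant [dʒ] in [rububɔdʒi] and [rububɔdʒɔ]: an analysis with underlying /dʒ/ and a rule producing [g] before the PST suffix would wrongly predict alternation here too.
The alternation reflects palatalization before a front vowel: /k/ and /g/ become palato-alveolar [tʃ] and [dʒ] before a front vowel. /g/ is underlying.

/rɔfamag/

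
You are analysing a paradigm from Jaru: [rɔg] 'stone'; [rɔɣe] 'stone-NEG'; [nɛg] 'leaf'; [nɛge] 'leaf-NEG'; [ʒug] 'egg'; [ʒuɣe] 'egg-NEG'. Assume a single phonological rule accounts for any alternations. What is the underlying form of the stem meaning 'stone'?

/rɔɣ/

'stone' shows [g] ~ [ɣ] at the end of the stem ([rɔg] vs [rɔɣe]).
But 'leaf' keeps [g] in both environments ([nɛg], [nɛge]), so there is no rule changing /g/ to [ɣ] before the NEG suffix.
The underlying segment must be /ɣ/; voiced fricatives become stops word-finally, yielding [g] there.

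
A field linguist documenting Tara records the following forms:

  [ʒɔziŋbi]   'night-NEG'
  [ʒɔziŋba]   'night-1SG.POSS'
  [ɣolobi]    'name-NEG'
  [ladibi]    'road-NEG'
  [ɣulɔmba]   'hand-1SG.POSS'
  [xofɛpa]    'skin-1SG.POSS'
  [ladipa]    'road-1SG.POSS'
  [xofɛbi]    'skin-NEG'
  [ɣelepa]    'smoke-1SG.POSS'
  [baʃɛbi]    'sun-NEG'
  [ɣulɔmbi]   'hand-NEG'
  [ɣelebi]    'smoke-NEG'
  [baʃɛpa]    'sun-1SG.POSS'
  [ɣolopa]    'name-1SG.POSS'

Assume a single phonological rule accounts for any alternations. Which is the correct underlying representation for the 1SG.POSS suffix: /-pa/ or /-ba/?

/-pa/

The 1SG.POSS suffix surfaces as [-ba] and [-pa], depending on the final segment of the stem.
By contrast the NEG suffix keeps its initial [b] throughout — that segment must be underlying.
The 1SG.POSS suffix is therefore /-pa/ underlyingly, with post-nasal voicing: voiceless stops become voiced after a nasal.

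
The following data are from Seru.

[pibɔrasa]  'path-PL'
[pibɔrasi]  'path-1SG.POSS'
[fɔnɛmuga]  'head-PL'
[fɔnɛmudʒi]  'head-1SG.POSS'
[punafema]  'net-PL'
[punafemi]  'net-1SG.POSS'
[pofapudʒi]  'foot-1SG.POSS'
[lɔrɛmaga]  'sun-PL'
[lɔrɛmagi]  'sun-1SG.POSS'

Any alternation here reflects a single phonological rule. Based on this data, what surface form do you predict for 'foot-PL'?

[pofapuga]

'head' shows [g] ~ [dʒ] at the end of the stem ([fɔnɛmuga] vs [fɔnɛmudʒi]).
The stem 'sun' ([lɔrɛmaga], [lɔrɛmagi]) shows [g] unchanged in both environments, so [g] cannot be basic with [dʒ] derived before the 1SG.POSS suffix.
So /dʒ/ is underlying, and a rule of depalatalization — palato-alveolar /dʒ/ becomes [g] when no front vowel follows — gives [g].
From [pofapudʒi] the stem 'foot' is /pofapudʒ/; when no front vowel follows this yields [pofapuga].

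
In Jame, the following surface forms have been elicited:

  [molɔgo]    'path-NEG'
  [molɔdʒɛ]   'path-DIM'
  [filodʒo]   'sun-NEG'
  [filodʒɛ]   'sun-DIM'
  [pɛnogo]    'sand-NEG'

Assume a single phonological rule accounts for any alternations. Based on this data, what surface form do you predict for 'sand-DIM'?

[pɛnodʒɛ]

'path' shows [g] ~ [dʒ] at the end of the stem ([molɔgo] vs [molɔdʒɛ]).
Compare 'sun', with invariant [dʒ] in [filodʒo] and [filodʒɛ]: an analysis with underlying /dʒ/ and a rule producing [g] before the NEG suffix would wrongly predict alternation here too.
Therefore /g/ is basic and [dʒ] is derived by palatalization before a front vowel (/g/ becomes palato-alveolar [dʒ] before a front vowel).
From [pɛnogo] the stem 'sand' is /pɛnog/; before a front vowel this yields [pɛnodʒɛ].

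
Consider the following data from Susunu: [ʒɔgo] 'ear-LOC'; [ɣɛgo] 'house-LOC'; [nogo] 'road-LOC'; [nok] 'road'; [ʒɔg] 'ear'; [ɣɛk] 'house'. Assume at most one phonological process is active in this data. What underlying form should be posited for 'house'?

In [ɣɛk] and [ɣɛgo] the final segment of 'house' alternates: [k] ~ [g].
But 'ear' keeps [g] in both environments ([ʒɔg], [ʒɔgo]), so there is no rule changing /g/ to [k] in isolation.
So /k/ is underlying, and a rule of intervocalic voicing — voiceless stops become voiced between vowels — gives [g].

/ɣɛk/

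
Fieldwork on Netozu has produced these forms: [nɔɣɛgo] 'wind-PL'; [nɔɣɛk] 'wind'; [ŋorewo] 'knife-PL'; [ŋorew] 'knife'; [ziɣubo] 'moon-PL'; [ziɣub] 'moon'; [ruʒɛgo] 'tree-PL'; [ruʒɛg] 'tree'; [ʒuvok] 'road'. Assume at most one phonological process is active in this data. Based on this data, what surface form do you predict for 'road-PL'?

[ʒuvogo]

In [nɔɣɛgo] and [nɔɣɛk] the final segment of 'wind' alternates: [g] ~ [k].
Compare 'tree', with invariant [g] in [ruʒɛgo] and [ruʒɛg]: an analysis with underlying /g/ and a rule producing [k] in isolation would wrongly predict alternation here too.
The alternation reflects intervocalic voicing: voiceless stops become voiced between vowels. /k/ is underlying.
From [ʒuvok] the stem 'road' is /ʒuvok/; between vowels this yields [ʒuvogo].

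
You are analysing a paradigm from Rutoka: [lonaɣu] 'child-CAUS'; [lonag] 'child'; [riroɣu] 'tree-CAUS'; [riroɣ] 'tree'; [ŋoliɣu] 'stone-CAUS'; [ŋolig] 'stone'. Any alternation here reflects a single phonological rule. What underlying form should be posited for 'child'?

/lonag/

The root 'child' surfaces as [lonaɣu] and [lonag], with a stem-final [ɣ] ~ [g] alternation.
The stem 'tree' ([riroɣu], [riroɣ]) shows [ɣ] unchanged in both environments, so [ɣ] cannot be basic with [g] derived in isolation.
The alternation reflects intervocalic spirantization: voiced stops become fricatives between vowels. /g/ is underlying.
The underlying form of 'child' is therefore /lonag/.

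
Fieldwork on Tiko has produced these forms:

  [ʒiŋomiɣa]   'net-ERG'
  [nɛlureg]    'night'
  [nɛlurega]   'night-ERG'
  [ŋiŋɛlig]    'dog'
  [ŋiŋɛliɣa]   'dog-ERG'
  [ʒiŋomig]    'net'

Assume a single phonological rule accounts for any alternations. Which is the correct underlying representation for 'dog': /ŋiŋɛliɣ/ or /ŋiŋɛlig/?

The stem for 'dog' ends in [g] in [ŋiŋɛlig] but [ɣ] in [ŋiŋɛliɣa].
If /g/ were underlying and a rule turned it into [ɣ] before the ERG suffix, 'night' would also alternate; but it has [g] in both [nɛlureg] and [nɛlurega].
The underlying segment must be /ɣ/; voiced fricatives become stops word-finally, yielding [g] there.

/ŋiŋɛliɣ/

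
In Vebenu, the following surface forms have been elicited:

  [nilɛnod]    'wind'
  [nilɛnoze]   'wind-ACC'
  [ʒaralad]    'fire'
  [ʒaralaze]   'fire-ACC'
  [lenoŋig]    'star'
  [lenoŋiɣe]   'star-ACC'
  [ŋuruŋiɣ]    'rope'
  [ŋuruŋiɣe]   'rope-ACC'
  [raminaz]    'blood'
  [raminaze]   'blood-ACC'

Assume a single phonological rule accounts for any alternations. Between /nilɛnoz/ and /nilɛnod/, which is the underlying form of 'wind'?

In [nilɛnod] and [nilɛnoze] the final segment of 'wind' alternates: [d] ~ [z].
If /z/ were underlying and a rule turned it into [d] in isolation, 'blood' would also alternate; but it has [z] in both [raminaz] and [raminaze].
The alternation reflects intervocalic spirantization: voiced stops become fricatives between vowels. /d/ is underlying.

/nilɛnod/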